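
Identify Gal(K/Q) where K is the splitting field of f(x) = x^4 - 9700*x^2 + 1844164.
Gal(K/Q) = Z/2Z (cyclic of order 2)

f factors as (x^2 - 194)(x^2 - 9506), so the splitting field is K = Q(sqrt(194), sqrt(9506)). The squarefree part of 194 is 194 and the squarefree part of 9506 is also 194, so sqrt(194) and sqrt(9506) are both rational multiples of sqrt(194). Hence Q(sqrt(194)) = Q(sqrt(9506)) = Q(sqrt(194)), and the splitting field collapses to a single degree-2 extension with Galois group Z/2Z.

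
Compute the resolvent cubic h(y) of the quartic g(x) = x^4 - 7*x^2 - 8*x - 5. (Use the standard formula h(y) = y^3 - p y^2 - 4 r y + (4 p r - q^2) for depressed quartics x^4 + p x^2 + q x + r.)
h(y) = y^3 + 7*y^2 + 20*y + 76

Identify coefficients: p = -7, q = -8, r = -5.
Plug into h(y) = y^3 - p y^2 - 4 r y + (4 p r - q^2):
  h(y) = y^3 - (-7) y^2 - 4*(-5) y + (4*(-7)*(-5) - (-8)^2)
       = y^3 + (7) y^2 + (20) y + (76).
Simplifying: h(y) = y^3 + 7*y^2 + 20*y + 76.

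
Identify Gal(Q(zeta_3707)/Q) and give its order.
|Gal(Q(zeta_3707)/Q)| = phi(3707) = 3360; group ≅ (Z/3707Z)^* ≅ Z/10Z × Z/336Z

The n-th cyclotomic polynomial Φ_3707(x) is the minimal polynomial of zeta_3707 over Q and has degree phi(3707) = 3360. So Q(zeta_3707) is a degree-3360 Galois extension with Galois group (Z/3707Z)^*. By CRT, (Z/3707Z)^* ≅ (Z/11Z)^* × (Z/337Z)^*. Each prime-power unit group is (Z/11Z)^* ≅ Z/10Z; (Z/337Z)^* ≅ Z/336Z. Hence Gal(Q(zeta_3707)/Q) ≅ Z/10Z × Z/336Z.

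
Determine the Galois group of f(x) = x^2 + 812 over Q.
Gal(K/Q) = Z/2Z (cyclic of order 2)

x^2 + 812 is irreducible over Q since -812 is not a rational square. The splitting field Q(sqrt(-812)) has degree 2 over Q, and its unique nontrivial automorphism is sqrt(-812) ↦ -sqrt(-812). Hence Gal(Q(sqrt(-812))/Q) = Z/2Z.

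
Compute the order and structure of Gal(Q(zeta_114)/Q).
|Gal(Q(zeta_114)/Q)| = phi(114) = 36; group ≅ (Z/114Z)^* ≅ Z/2Z × Z/18Z

The n-th cyclotomic polynomial Φ_114(x) is the minimal polynomial of zeta_114 over Q and has degree phi(114) = 36. So Q(zeta_114) is a degree-36 Galois extension with Galois group (Z/114Z)^*. By CRT, (Z/114Z)^* ≅ (Z/2Z)^* × (Z/3Z)^* × (Z/19Z)^*. Each prime-power unit group is (Z/2Z)^* ≅ trivial group (order 1); (Z/3Z)^* ≅ Z/2Z; (Z/19Z)^* ≅ Z/18Z. Hence Gal(Q(zeta_114)/Q) ≅ Z/2Z × Z/18Z.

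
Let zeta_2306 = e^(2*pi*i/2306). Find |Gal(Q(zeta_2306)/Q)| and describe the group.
|Gal(Q(zeta_2306)/Q)| = phi(2306) = 1152; group ≅ (Z/2306Z)^* ≅ Z/1152Z

The n-th cyclotomic polynomial Φ_2306(x) is the minimal polynomial of zeta_2306 over Q and has degree phi(2306) = 1152. So Q(zeta_2306) is a degree-1152 Galois extension with Galois group (Z/2306Z)^*. By CRT, (Z/2306Z)^* ≅ (Z/2Z)^* × (Z/1153Z)^*. Each prime-power unit group is (Z/2Z)^* ≅ trivial group (order 1); (Z/1153Z)^* ≅ Z/1152Z. Hence Gal(Q(zeta_2306)/Q) ≅ Z/1152Z.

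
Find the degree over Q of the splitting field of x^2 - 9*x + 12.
[K:Q] = 2

The discriminant of x^2 + (-9)*x + (12) is b^2 - 4c = 81 - (48) = 33. Since 33 is not a perfect square in Q, the polynomial is irreducible over Q. Its two roots generate a degree-2 extension, so [K:Q] = 2.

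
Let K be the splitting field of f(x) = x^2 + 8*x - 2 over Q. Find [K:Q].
[K:Q] = 2

The discriminant of x^2 + (8)*x + (-2) is b^2 - 4c = 64 - (-8) = 72. Since 72 is not a perfect square in Q, the polynomial is irreducible over Q. Its two roots generate a degree-2 extension, so [K:Q] = 2.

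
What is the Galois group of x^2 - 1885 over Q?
Gal(K/Q) = Z/2Z (cyclic of order 2)

x^2 - 1885 is irreducible over Q since 1885 is not a rational square. The splitting field Q(sqrt(1885)) has degree 2 over Q, and its unique nontrivial automorphism is sqrt(1885) ↦ -sqrt(1885). Hence Gal(Q(sqrt(1885))/Q) = Z/2Z.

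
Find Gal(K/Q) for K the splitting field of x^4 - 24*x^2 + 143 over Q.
Gal(K/Q) = V_4 (Klein four-group, Z/2Z × Z/2Z)

f factors as (x^2 - 13)(x^2 - 11), so the splitting field is K = Q(sqrt(13), sqrt(11)). The elements 13, 11, 143 are all non-squares in Q, so sqrt(13) and sqrt(11) generate independent quadratic extensions. Thus [K:Q] = 4 and Gal(K/Q) is generated by the two order-2 automorphisms sqrt(13) ↦ -sqrt(13) and sqrt(11) ↦ -sqrt(11), giving V_4.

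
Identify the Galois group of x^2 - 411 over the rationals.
Gal(K/Q) = Z/2Z (cyclic of order 2)

x^2 - 411 is irreducible over Q since 411 is not a rational square. The splitting field Q(sqrt(411)) has degree 2 over Q, and its unique nontrivial automorphism is sqrt(411) ↦ -sqrt(411). Hence Gal(Q(sqrt(411))/Q) = Z/2Z.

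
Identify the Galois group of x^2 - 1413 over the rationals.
Gal(K/Q) = Z/2Z (cyclic of order 2)

x^2 - 1413 is irreducible over Q since 1413 is not a rational square. The splitting field Q(sqrt(1413)) has degree 2 over Q, and its unique nontrivial automorphism is sqrt(1413) ↦ -sqrt(1413). Hence Gal(Q(sqrt(1413))/Q) = Z/2Z.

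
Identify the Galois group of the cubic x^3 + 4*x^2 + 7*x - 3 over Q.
Gal(K/Q) = S_3 (symmetric group of order 6)

Compute the discriminant of x^3 + (4)*x^2 + (7)*x + (-3): Δ = -1575. Since Δ is not a rational square, the Galois group is not contained in A_3; it must be the full S_3 (irreducibility of the cubic rules out anything smaller).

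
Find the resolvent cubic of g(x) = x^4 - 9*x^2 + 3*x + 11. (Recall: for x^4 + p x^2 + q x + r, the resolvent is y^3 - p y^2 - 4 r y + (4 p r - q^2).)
h(y) = y^3 + 9*y^2 - 44*y - 405

Identify coefficients: p = -9, q = 3, r = 11.
Plug into h(y) = y^3 - p y^2 - 4 r y + (4 p r - q^2):
  h(y) = y^3 - (-9) y^2 - 4*(11) y + (4*(-9)*(11) - (3)^2)
       = y^3 + (9) y^2 + (-44) y + (-405).
Simplifying: h(y) = y^3 + 9*y^2 - 44*y - 405.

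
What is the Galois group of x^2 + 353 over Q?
Gal(K/Q) = Z/2Z (cyclic of order 2)

x^2 + 353 is irreducible over Q since -353 is not a rational square. The splitting field Q(sqrt(-353)) has degree 2 over Q, and its unique nontrivial automorphism is sqrt(-353) ↦ -sqrt(-353). Hence Gal(Q(sqrt(-353))/Q) = Z/2Z.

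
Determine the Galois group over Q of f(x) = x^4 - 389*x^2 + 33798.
Gal(K/Q) = V_4 (Klein four-group, Z/2Z × Z/2Z)

f factors as (x^2 - 258)(x^2 - 131), so the splitting field is K = Q(sqrt(258), sqrt(131)). The elements 258, 131, 33798 are all non-squares in Q, so sqrt(258) and sqrt(131) generate independent quadratic extensions. Thus [K:Q] = 4 and Gal(K/Q) is generated by the two order-2 automorphisms sqrt(258) ↦ -sqrt(258) and sqrt(131) ↦ -sqrt(131), giving V_4.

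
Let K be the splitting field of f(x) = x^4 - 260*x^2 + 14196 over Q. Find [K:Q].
[K:Q] = 4

f factors as (x^2 - 182)(x^2 - 78); the splitting field is K = Q(sqrt(182), sqrt(78)). Since 182, 78, and 14196 are all non-squares in Q, the three subfields Q(sqrt(182)), Q(sqrt(78)), Q(sqrt(14196)) are distinct degree-2 extensions, so [K:Q] = 4 (Klein four Galois group).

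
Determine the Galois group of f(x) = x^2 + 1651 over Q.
Gal(K/Q) = Z/2Z (cyclic of order 2)

x^2 + 1651 is irreducible over Q since -1651 is not a rational square. The splitting field Q(sqrt(-1651)) has degree 2 over Q, and its unique nontrivial automorphism is sqrt(-1651) ↦ -sqrt(-1651). Hence Gal(Q(sqrt(-1651))/Q) = Z/2Z.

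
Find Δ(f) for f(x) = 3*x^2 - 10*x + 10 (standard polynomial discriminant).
Δ = -20

For a quadratic a x^2 + b x + c the discriminant is Δ = b^2 - 4ac = (-10)^2 - 4*(3)*(10) = 100 - (120) = -20.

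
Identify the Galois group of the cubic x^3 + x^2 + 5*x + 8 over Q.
Gal(K/Q) = S_3 (symmetric group of order 6)

Compute the discriminant of x^3 + (1)*x^2 + (5)*x + (8): Δ = -1515. Since Δ is not a rational square, the Galois group is not contained in A_3; it must be the full S_3 (irreducibility of the cubic rules out anything smaller).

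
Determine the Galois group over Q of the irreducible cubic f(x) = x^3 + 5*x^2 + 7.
Gal(K/Q) = S_3 (symmetric group of order 6)

Compute the discriminant of x^3 + (5)*x^2 + (0)*x + (7): Δ = -4823. Since Δ is not a rational square, the Galois group is not contained in A_3; it must be the full S_3 (irreducibility of the cubic rules out anything smaller).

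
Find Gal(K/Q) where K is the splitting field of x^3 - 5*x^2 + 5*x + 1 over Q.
Gal(K/Q) = S_3 (symmetric group of order 6)

Compute the discriminant of x^3 + (-5)*x^2 + (5)*x + (1): Δ = 148. Since Δ is not a rational square, the Galois group is not contained in A_3; it must be the full S_3 (irreducibility of the cubic rules out anything smaller).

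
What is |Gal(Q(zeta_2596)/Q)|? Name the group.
|Gal(Q(zeta_2596)/Q)| = phi(2596) = 1160; group ≅ (Z/2596Z)^* ≅ Z/2Z × Z/10Z × Z/58Z

The n-th cyclotomic polynomial Φ_2596(x) is the minimal polynomial of zeta_2596 over Q and has degree phi(2596) = 1160. So Q(zeta_2596) is a degree-1160 Galois extension with Galois group (Z/2596Z)^*. By CRT, (Z/2596Z)^* ≅ (Z/4Z)^* × (Z/11Z)^* × (Z/59Z)^*. Each prime-power unit group is (Z/4Z)^* ≅ Z/2Z; (Z/11Z)^* ≅ Z/10Z; (Z/59Z)^* ≅ Z/58Z. Hence Gal(Q(zeta_2596)/Q) ≅ Z/2Z × Z/10Z × Z/58Z.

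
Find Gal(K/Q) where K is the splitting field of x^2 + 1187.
Gal(K/Q) = Z/2Z (cyclic of order 2)

x^2 + 1187 is irreducible over Q since -1187 is not a rational square. The splitting field Q(sqrt(-1187)) has degree 2 over Q, and its unique nontrivial automorphism is sqrt(-1187) ↦ -sqrt(-1187). Hence Gal(Q(sqrt(-1187))/Q) = Z/2Z.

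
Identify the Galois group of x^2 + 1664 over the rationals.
Gal(K/Q) = Z/2Z (cyclic of order 2)

x^2 + 1664 is irreducible over Q since -1664 is not a rational square. The splitting field Q(sqrt(-1664)) has degree 2 over Q, and its unique nontrivial automorphism is sqrt(-1664) ↦ -sqrt(-1664). Hence Gal(Q(sqrt(-1664))/Q) = Z/2Z.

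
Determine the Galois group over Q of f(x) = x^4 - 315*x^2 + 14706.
Gal(K/Q) = V_4 (Klein four-group, Z/2Z × Z/2Z)

f factors as (x^2 - 57)(x^2 - 258), so the splitting field is K = Q(sqrt(57), sqrt(258)). The elements 57, 258, 14706 are all non-squares in Q, so sqrt(57) and sqrt(258) generate independent quadratic extensions. Thus [K:Q] = 4 and Gal(K/Q) is generated by the two order-2 automorphisms sqrt(57) ↦ -sqrt(57) and sqrt(258) ↦ -sqrt(258), giving V_4.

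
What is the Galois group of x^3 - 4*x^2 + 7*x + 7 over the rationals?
Gal(K/Q) = S_3 (symmetric group of order 6)

Compute the discriminant of x^3 + (-4)*x^2 + (7)*x + (7): Δ = -3647. Since Δ is not a rational square, the Galois group is not contained in A_3; it must be the full S_3 (irreducibility of the cubic rules out anything smaller).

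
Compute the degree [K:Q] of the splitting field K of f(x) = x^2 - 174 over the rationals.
[K:Q] = 2

The polynomial x^2 - 174 is irreducible over Q since 174 is not a perfect square. Its splitting field is Q(sqrt(174)), which has degree 2 over Q.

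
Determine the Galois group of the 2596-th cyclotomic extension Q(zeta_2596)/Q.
|Gal(Q(zeta_2596)/Q)| = phi(2596) = 1160; group ≅ (Z/2596Z)^* ≅ Z/2Z × Z/10Z × Z/58Z

The n-th cyclotomic polynomial Φ_2596(x) is the minimal polynomial of zeta_2596 over Q and has degree phi(2596) = 1160. So Q(zeta_2596) is a degree-1160 Galois extension with Galois group (Z/2596Z)^*. By CRT, (Z/2596Z)^* ≅ (Z/4Z)^* × (Z/11Z)^* × (Z/59Z)^*. Each prime-power unit group is (Z/4Z)^* ≅ Z/2Z; (Z/11Z)^* ≅ Z/10Z; (Z/59Z)^* ≅ Z/58Z. Hence Gal(Q(zeta_2596)/Q) ≅ Z/2Z × Z/10Z × Z/58Z.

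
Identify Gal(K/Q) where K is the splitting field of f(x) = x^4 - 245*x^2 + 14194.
Gal(K/Q) = V_4 (Klein four-group, Z/2Z × Z/2Z)

f factors as (x^2 - 94)(x^2 - 151), so the splitting field is K = Q(sqrt(94), sqrt(151)). The elements 94, 151, 14194 are all non-squares in Q, so sqrt(94) and sqrt(151) generate independent quadratic extensions. Thus [K:Q] = 4 and Gal(K/Q) is generated by the two order-2 automorphisms sqrt(94) ↦ -sqrt(94) and sqrt(151) ↦ -sqrt(151), giving V_4.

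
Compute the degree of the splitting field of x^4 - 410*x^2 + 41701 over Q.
[K:Q] = 4

f factors as (x^2 - 187)(x^2 - 223); the splitting field is K = Q(sqrt(187), sqrt(223)). Since 187, 223, and 41701 are all non-squares in Q, the three subfields Q(sqrt(187)), Q(sqrt(223)), Q(sqrt(41701)) are distinct degree-2 extensions, so [K:Q] = 4 (Klein four Galois group).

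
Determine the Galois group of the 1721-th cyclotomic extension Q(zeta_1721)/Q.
|Gal(Q(zeta_1721)/Q)| = phi(1721) = 1720; group ≅ (Z/1721Z)^* ≅ Z/1720Z

The n-th cyclotomic polynomial Φ_1721(x) is the minimal polynomial of zeta_1721 over Q and has degree phi(1721) = 1720. So Q(zeta_1721) is a degree-1720 Galois extension with Galois group (Z/1721Z)^*. (Z/1721Z)^* is cyclic since 1721 is an odd prime power (or 4). Hence Gal(Q(zeta_1721)/Q) ≅ Z/1720Z.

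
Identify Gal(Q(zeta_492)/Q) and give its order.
|Gal(Q(zeta_492)/Q)| = phi(492) = 160; group ≅ (Z/492Z)^* ≅ Z/2Z × Z/2Z × Z/40Z

The n-th cyclotomic polynomial Φ_492(x) is the minimal polynomial of zeta_492 over Q and has degree phi(492) = 160. So Q(zeta_492) is a degree-160 Galois extension with Galois group (Z/492Z)^*. By CRT, (Z/492Z)^* ≅ (Z/4Z)^* × (Z/3Z)^* × (Z/41Z)^*. Each prime-power unit group is (Z/4Z)^* ≅ Z/2Z; (Z/3Z)^* ≅ Z/2Z; (Z/41Z)^* ≅ Z/40Z. Hence Gal(Q(zeta_492)/Q) ≅ Z/2Z × Z/2Z × Z/40Z.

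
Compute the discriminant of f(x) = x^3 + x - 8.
Δ = -1732

For a depressed cubic x^3 + p x + q the discriminant is Δ = -4 p^3 - 27 q^2 = -4*(1)^3 - 27*(-8)^2 = -4 - 1728 = -1732.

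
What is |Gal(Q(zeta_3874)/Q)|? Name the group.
|Gal(Q(zeta_3874)/Q)| = phi(3874) = 1776; group ≅ (Z/3874Z)^* ≅ Z/12Z × Z/148Z

The n-th cyclotomic polynomial Φ_3874(x) is the minimal polynomial of zeta_3874 over Q and has degree phi(3874) = 1776. So Q(zeta_3874) is a degree-1776 Galois extension with Galois group (Z/3874Z)^*. By CRT, (Z/3874Z)^* ≅ (Z/2Z)^* × (Z/13Z)^* × (Z/149Z)^*. Each prime-power unit group is (Z/2Z)^* ≅ trivial group (order 1); (Z/13Z)^* ≅ Z/12Z; (Z/149Z)^* ≅ Z/148Z. Hence Gal(Q(zeta_3874)/Q) ≅ Z/12Z × Z/148Z.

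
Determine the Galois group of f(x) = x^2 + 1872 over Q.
Gal(K/Q) = Z/2Z (cyclic of order 2)

x^2 + 1872 is irreducible over Q since -1872 is not a rational square. The splitting field Q(sqrt(-1872)) has degree 2 over Q, and its unique nontrivial automorphism is sqrt(-1872) ↦ -sqrt(-1872). Hence Gal(Q(sqrt(-1872))/Q) = Z/2Z.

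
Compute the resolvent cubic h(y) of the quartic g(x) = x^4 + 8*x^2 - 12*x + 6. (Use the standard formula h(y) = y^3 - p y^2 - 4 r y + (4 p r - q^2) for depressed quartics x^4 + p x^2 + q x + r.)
h(y) = y^3 - 8*y^2 - 24*y + 48

Identify coefficients: p = 8, q = -12, r = 6.
Plug into h(y) = y^3 - p y^2 - 4 r y + (4 p r - q^2):
  h(y) = y^3 - (8) y^2 - 4*(6) y + (4*(8)*(6) - (-12)^2)
       = y^3 + (-8) y^2 + (-24) y + (48).
Simplifying: h(y) = y^3 - 8*y^2 - 24*y + 48.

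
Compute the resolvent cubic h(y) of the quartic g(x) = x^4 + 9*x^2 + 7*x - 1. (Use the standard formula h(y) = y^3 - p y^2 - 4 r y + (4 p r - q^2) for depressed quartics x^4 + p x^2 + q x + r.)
h(y) = y^3 - 9*y^2 + 4*y - 85

Identify coefficients: p = 9, q = 7, r = -1.
Plug into h(y) = y^3 - p y^2 - 4 r y + (4 p r - q^2):
  h(y) = y^3 - (9) y^2 - 4*(-1) y + (4*(9)*(-1) - (7)^2)
       = y^3 + (-9) y^2 + (4) y + (-85).
Simplifying: h(y) = y^3 - 9*y^2 + 4*y - 85.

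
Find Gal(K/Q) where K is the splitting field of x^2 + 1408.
Gal(K/Q) = Z/2Z (cyclic of order 2)

x^2 + 1408 is irreducible over Q since -1408 is not a rational square. The splitting field Q(sqrt(-1408)) has degree 2 over Q, and its unique nontrivial automorphism is sqrt(-1408) ↦ -sqrt(-1408). Hence Gal(Q(sqrt(-1408))/Q) = Z/2Z.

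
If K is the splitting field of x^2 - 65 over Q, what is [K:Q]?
[K:Q] = 2

The polynomial x^2 - 65 is irreducible over Q since 65 is not a perfect square. Its splitting field is Q(sqrt(65)), which has degree 2 over Q.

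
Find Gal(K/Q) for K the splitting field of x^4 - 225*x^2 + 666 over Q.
Gal(K/Q) = V_4 (Klein four-group, Z/2Z × Z/2Z)

f factors as (x^2 - 222)(x^2 - 3), so the splitting field is K = Q(sqrt(222), sqrt(3)). The elements 222, 3, 666 are all non-squares in Q, so sqrt(222) and sqrt(3) generate independent quadratic extensions. Thus [K:Q] = 4 and Gal(K/Q) is generated by the two order-2 automorphisms sqrt(222) ↦ -sqrt(222) and sqrt(3) ↦ -sqrt(3), giving V_4.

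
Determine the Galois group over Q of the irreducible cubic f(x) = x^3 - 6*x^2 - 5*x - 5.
Gal(K/Q) = S_3 (symmetric group of order 6)

Compute the discriminant of x^3 + (-6)*x^2 + (-5)*x + (-5): Δ = -6295. Since Δ is not a rational square, the Galois group is not contained in A_3; it must be the full S_3 (irreducibility of the cubic rules out anything smaller).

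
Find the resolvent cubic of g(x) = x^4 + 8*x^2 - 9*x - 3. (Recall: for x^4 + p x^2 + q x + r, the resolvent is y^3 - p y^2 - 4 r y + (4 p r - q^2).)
h(y) = y^3 - 8*y^2 + 12*y - 177

Identify coefficients: p = 8, q = -9, r = -3.
Plug into h(y) = y^3 - p y^2 - 4 r y + (4 p r - q^2):
  h(y) = y^3 - (8) y^2 - 4*(-3) y + (4*(8)*(-3) - (-9)^2)
       = y^3 + (-8) y^2 + (12) y + (-177).
Simplifying: h(y) = y^3 - 8*y^2 + 12*y - 177.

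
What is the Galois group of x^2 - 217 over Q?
Gal(K/Q) = Z/2Z (cyclic of order 2)

x^2 - 217 is irreducible over Q since 217 is not a rational square. The splitting field Q(sqrt(217)) has degree 2 over Q, and its unique nontrivial automorphism is sqrt(217) ↦ -sqrt(217). Hence Gal(Q(sqrt(217))/Q) = Z/2Z.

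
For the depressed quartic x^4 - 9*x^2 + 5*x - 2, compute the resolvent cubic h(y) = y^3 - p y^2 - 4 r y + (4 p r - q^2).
h(y) = y^3 + 9*y^2 + 8*y + 47

Identify coefficients: p = -9, q = 5, r = -2.
Plug into h(y) = y^3 - p y^2 - 4 r y + (4 p r - q^2):
  h(y) = y^3 - (-9) y^2 - 4*(-2) y + (4*(-9)*(-2) - (5)^2)
       = y^3 + (9) y^2 + (8) y + (47).
Simplifying: h(y) = y^3 + 9*y^2 + 8*y + 47.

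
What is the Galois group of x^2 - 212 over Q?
Gal(K/Q) = Z/2Z (cyclic of order 2)

x^2 - 212 is irreducible over Q since 212 is not a rational square. The splitting field Q(sqrt(212)) has degree 2 over Q, and its unique nontrivial automorphism is sqrt(212) ↦ -sqrt(212). Hence Gal(Q(sqrt(212))/Q) = Z/2Z.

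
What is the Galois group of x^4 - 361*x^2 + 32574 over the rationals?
Gal(K/Q) = V_4 (Klein four-group, Z/2Z × Z/2Z)

f factors as (x^2 - 178)(x^2 - 183), so the splitting field is K = Q(sqrt(178), sqrt(183)). The elements 178, 183, 32574 are all non-squares in Q, so sqrt(178) and sqrt(183) generate independent quadratic extensions. Thus [K:Q] = 4 and Gal(K/Q) is generated by the two order-2 automorphisms sqrt(178) ↦ -sqrt(178) and sqrt(183) ↦ -sqrt(183), giving V_4.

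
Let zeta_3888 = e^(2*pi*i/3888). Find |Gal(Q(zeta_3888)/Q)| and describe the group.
|Gal(Q(zeta_3888)/Q)| = phi(3888) = 1296; group ≅ (Z/3888Z)^* ≅ Z/2Z × Z/4Z × Z/162Z

The n-th cyclotomic polynomial Φ_3888(x) is the minimal polynomial of zeta_3888 over Q and has degree phi(3888) = 1296. So Q(zeta_3888) is a degree-1296 Galois extension with Galois group (Z/3888Z)^*. By CRT, (Z/3888Z)^* ≅ (Z/16Z)^* × (Z/243Z)^*. Each prime-power unit group is (Z/16Z)^* ≅ Z/2Z × Z/4Z; (Z/243Z)^* ≅ Z/162Z. Hence Gal(Q(zeta_3888)/Q) ≅ Z/2Z × Z/4Z × Z/162Z.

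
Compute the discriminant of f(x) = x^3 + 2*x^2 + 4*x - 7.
Δ = -2299

For x^3 + a x^2 + b x + c the discriminant is Δ = 18 a b c - 4 a^3 c + a^2 b^2 - 4 b^3 - 27 c^2.
Plug a = 2, b = 4, c = -7:
  18*(2)*(4)*(-7) - 4*(2)^3*(-7) + (2)^2*(4)^2 - 4*(4)^3 - 27*(-7)^2
  = -1008 + (224) + 64 + (-256) + (-1323)
  = -2299.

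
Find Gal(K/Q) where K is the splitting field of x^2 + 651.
Gal(K/Q) = Z/2Z (cyclic of order 2)

x^2 + 651 is irreducible over Q since -651 is not a rational square. The splitting field Q(sqrt(-651)) has degree 2 over Q, and its unique nontrivial automorphism is sqrt(-651) ↦ -sqrt(-651). Hence Gal(Q(sqrt(-651))/Q) = Z/2Z.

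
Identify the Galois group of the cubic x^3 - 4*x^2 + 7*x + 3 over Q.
Gal(K/Q) = S_3 (symmetric group of order 6)

Compute the discriminant of x^3 + (-4)*x^2 + (7)*x + (3): Δ = -1575. Since Δ is not a rational square, the Galois group is not contained in A_3; it must be the full S_3 (irreducibility of the cubic rules out anything smaller).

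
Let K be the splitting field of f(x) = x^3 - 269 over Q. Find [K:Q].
[K:Q] = 6

x^3 - 269 has one real root r = 269^(1/3) and two complex roots r*zeta_3, r*zeta_3^2 where zeta_3 = e^(2*pi*i/3). The splitting field is Q(r, zeta_3). [Q(r):Q] = 3 and [Q(zeta_3):Q] = 2 with gcd = 1, so [Q(r, zeta_3):Q] = 3 * 2 = 6.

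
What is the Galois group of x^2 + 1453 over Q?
Gal(K/Q) = Z/2Z (cyclic of order 2)

x^2 + 1453 is irreducible over Q since -1453 is not a rational square. The splitting field Q(sqrt(-1453)) has degree 2 over Q, and its unique nontrivial automorphism is sqrt(-1453) ↦ -sqrt(-1453). Hence Gal(Q(sqrt(-1453))/Q) = Z/2Z.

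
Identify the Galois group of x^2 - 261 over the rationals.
Gal(K/Q) = Z/2Z (cyclic of order 2)

x^2 - 261 is irreducible over Q since 261 is not a rational square. The splitting field Q(sqrt(261)) has degree 2 over Q, and its unique nontrivial automorphism is sqrt(261) ↦ -sqrt(261). Hence Gal(Q(sqrt(261))/Q) = Z/2Z.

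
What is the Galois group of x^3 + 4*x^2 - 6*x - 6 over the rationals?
Gal(K/Q) = S_3 (symmetric group of order 6)

Compute the discriminant of x^3 + (4)*x^2 + (-6)*x + (-6): Δ = 4596. Since Δ is not a rational square, the Galois group is not contained in A_3; it must be the full S_3 (irreducibility of the cubic rules out anything smaller).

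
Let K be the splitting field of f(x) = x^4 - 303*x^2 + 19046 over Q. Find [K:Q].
[K:Q] = 4

f factors as (x^2 - 89)(x^2 - 214); the splitting field is K = Q(sqrt(89), sqrt(214)). Since 89, 214, and 19046 are all non-squares in Q, the three subfields Q(sqrt(89)), Q(sqrt(214)), Q(sqrt(19046)) are distinct degree-2 extensions, so [K:Q] = 4 (Klein four Galois group).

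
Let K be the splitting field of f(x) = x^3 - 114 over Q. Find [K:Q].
[K:Q] = 6

x^3 - 114 has one real root r = 114^(1/3) and two complex roots r*zeta_3, r*zeta_3^2 where zeta_3 = e^(2*pi*i/3). The splitting field is Q(r, zeta_3). [Q(r):Q] = 3 and [Q(zeta_3):Q] = 2 with gcd = 1, so [Q(r, zeta_3):Q] = 3 * 2 = 6.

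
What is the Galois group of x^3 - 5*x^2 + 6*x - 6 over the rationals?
Gal(K/Q) = S_3 (symmetric group of order 6)

Compute the discriminant of x^3 + (-5)*x^2 + (6)*x + (-6): Δ = -696. Since Δ is not a rational square, the Galois group is not contained in A_3; it must be the full S_3 (irreducibility of the cubic rules out anything smaller).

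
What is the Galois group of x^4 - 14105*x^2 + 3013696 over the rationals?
Gal(K/Q) = Z/2Z (cyclic of order 2)

f factors as (x^2 - 217)(x^2 - 13888), so the splitting field is K = Q(sqrt(217), sqrt(13888)). The squarefree part of 217 is 217 and the squarefree part of 13888 is also 217, so sqrt(217) and sqrt(13888) are both rational multiples of sqrt(217). Hence Q(sqrt(217)) = Q(sqrt(13888)) = Q(sqrt(217)), and the splitting field collapses to a single degree-2 extension with Galois group Z/2Z.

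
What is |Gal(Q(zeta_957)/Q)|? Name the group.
|Gal(Q(zeta_957)/Q)| = phi(957) = 560; group ≅ (Z/957Z)^* ≅ Z/2Z × Z/10Z × Z/28Z

The n-th cyclotomic polynomial Φ_957(x) is the minimal polynomial of zeta_957 over Q and has degree phi(957) = 560. So Q(zeta_957) is a degree-560 Galois extension with Galois group (Z/957Z)^*. By CRT, (Z/957Z)^* ≅ (Z/3Z)^* × (Z/11Z)^* × (Z/29Z)^*. Each prime-power unit group is (Z/3Z)^* ≅ Z/2Z; (Z/11Z)^* ≅ Z/10Z; (Z/29Z)^* ≅ Z/28Z. Hence Gal(Q(zeta_957)/Q) ≅ Z/2Z × Z/10Z × Z/28Z.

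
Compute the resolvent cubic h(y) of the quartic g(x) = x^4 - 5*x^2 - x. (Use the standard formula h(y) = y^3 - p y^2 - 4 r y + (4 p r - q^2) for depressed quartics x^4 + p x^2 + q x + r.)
h(y) = y^3 + 5*y^2 - 1

Identify coefficients: p = -5, q = -1, r = 0.
Plug into h(y) = y^3 - p y^2 - 4 r y + (4 p r - q^2):
  h(y) = y^3 - (-5) y^2 - 4*(0) y + (4*(-5)*(0) - (-1)^2)
       = y^3 + (5) y^2 + (0) y + (-1).
Simplifying: h(y) = y^3 + 5*y^2 - 1.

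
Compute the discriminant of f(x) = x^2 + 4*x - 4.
Δ = 32

For a quadratic a x^2 + b x + c the discriminant is Δ = b^2 - 4ac = (4)^2 - 4*(1)*(-4) = 16 - (-16) = 32.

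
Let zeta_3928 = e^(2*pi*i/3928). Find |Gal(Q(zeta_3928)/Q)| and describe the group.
|Gal(Q(zeta_3928)/Q)| = phi(3928) = 1960; group ≅ (Z/3928Z)^* ≅ Z/2Z × Z/2Z × Z/490Z

The n-th cyclotomic polynomial Φ_3928(x) is the minimal polynomial of zeta_3928 over Q and has degree phi(3928) = 1960. So Q(zeta_3928) is a degree-1960 Galois extension with Galois group (Z/3928Z)^*. By CRT, (Z/3928Z)^* ≅ (Z/8Z)^* × (Z/491Z)^*. Each prime-power unit group is (Z/8Z)^* ≅ Z/2Z × Z/2Z; (Z/491Z)^* ≅ Z/490Z. Hence Gal(Q(zeta_3928)/Q) ≅ Z/2Z × Z/2Z × Z/490Z.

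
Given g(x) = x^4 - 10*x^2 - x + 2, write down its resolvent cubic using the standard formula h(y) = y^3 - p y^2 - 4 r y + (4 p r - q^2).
h(y) = y^3 + 10*y^2 - 8*y - 81

Identify coefficients: p = -10, q = -1, r = 2.
Plug into h(y) = y^3 - p y^2 - 4 r y + (4 p r - q^2):
  h(y) = y^3 - (-10) y^2 - 4*(2) y + (4*(-10)*(2) - (-1)^2)
       = y^3 + (10) y^2 + (-8) y + (-81).
Simplifying: h(y) = y^3 + 10*y^2 - 8*y - 81.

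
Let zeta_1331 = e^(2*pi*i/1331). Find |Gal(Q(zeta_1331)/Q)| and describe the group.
|Gal(Q(zeta_1331)/Q)| = phi(1331) = 1210; group ≅ (Z/1331Z)^* ≅ Z/1210Z

The n-th cyclotomic polynomial Φ_1331(x) is the minimal polynomial of zeta_1331 over Q and has degree phi(1331) = 1210. So Q(zeta_1331) is a degree-1210 Galois extension with Galois group (Z/1331Z)^*. (Z/1331Z)^* is cyclic since 1331 is an odd prime power (or 4). Hence Gal(Q(zeta_1331)/Q) ≅ Z/1210Z.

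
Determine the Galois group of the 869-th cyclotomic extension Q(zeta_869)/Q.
|Gal(Q(zeta_869)/Q)| = phi(869) = 780; group ≅ (Z/869Z)^* ≅ Z/10Z × Z/78Z

The n-th cyclotomic polynomial Φ_869(x) is the minimal polynomial of zeta_869 over Q and has degree phi(869) = 780. So Q(zeta_869) is a degree-780 Galois extension with Galois group (Z/869Z)^*. By CRT, (Z/869Z)^* ≅ (Z/11Z)^* × (Z/79Z)^*. Each prime-power unit group is (Z/11Z)^* ≅ Z/10Z; (Z/79Z)^* ≅ Z/78Z. Hence Gal(Q(zeta_869)/Q) ≅ Z/10Z × Z/78Z.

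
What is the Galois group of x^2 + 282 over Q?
Gal(K/Q) = Z/2Z (cyclic of order 2)

x^2 + 282 is irreducible over Q since -282 is not a rational square. The splitting field Q(sqrt(-282)) has degree 2 over Q, and its unique nontrivial automorphism is sqrt(-282) ↦ -sqrt(-282). Hence Gal(Q(sqrt(-282))/Q) = Z/2Z.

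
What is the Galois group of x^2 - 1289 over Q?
Gal(K/Q) = Z/2Z (cyclic of order 2)

x^2 - 1289 is irreducible over Q since 1289 is not a rational square. The splitting field Q(sqrt(1289)) has degree 2 over Q, and its unique nontrivial automorphism is sqrt(1289) ↦ -sqrt(1289). Hence Gal(Q(sqrt(1289))/Q) = Z/2Z.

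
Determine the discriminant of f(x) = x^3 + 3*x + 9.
Δ = -2295

For a depressed cubic x^3 + p x + q the discriminant is Δ = -4 p^3 - 27 q^2 = -4*(3)^3 - 27*(9)^2 = -108 - 2187 = -2295.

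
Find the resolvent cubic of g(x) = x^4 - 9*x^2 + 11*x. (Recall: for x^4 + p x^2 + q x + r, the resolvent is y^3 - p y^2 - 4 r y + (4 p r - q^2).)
h(y) = y^3 + 9*y^2 - 121

Identify coefficients: p = -9, q = 11, r = 0.
Plug into h(y) = y^3 - p y^2 - 4 r y + (4 p r - q^2):
  h(y) = y^3 - (-9) y^2 - 4*(0) y + (4*(-9)*(0) - (11)^2)
       = y^3 + (9) y^2 + (0) y + (-121).
Simplifying: h(y) = y^3 + 9*y^2 - 121.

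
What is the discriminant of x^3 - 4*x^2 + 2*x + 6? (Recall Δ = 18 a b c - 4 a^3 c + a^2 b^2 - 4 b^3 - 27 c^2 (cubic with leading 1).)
Δ = -268

For x^3 + a x^2 + b x + c the discriminant is Δ = 18 a b c - 4 a^3 c + a^2 b^2 - 4 b^3 - 27 c^2.
Plug a = -4, b = 2, c = 6:
  18*(-4)*(2)*(6) - 4*(-4)^3*(6) + (-4)^2*(2)^2 - 4*(2)^3 - 27*(6)^2
  = -864 + (1536) + 64 + (-32) + (-972)
  = -268.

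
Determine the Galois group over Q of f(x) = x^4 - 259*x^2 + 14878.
Gal(K/Q) = V_4 (Klein four-group, Z/2Z × Z/2Z)

f factors as (x^2 - 173)(x^2 - 86), so the splitting field is K = Q(sqrt(173), sqrt(86)). The elements 173, 86, 14878 are all non-squares in Q, so sqrt(173) and sqrt(86) generate independent quadratic extensions. Thus [K:Q] = 4 and Gal(K/Q) is generated by the two order-2 automorphisms sqrt(173) ↦ -sqrt(173) and sqrt(86) ↦ -sqrt(86), giving V_4.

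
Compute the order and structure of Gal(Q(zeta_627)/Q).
|Gal(Q(zeta_627)/Q)| = phi(627) = 360; group ≅ (Z/627Z)^* ≅ Z/2Z × Z/10Z × Z/18Z

The n-th cyclotomic polynomial Φ_627(x) is the minimal polynomial of zeta_627 over Q and has degree phi(627) = 360. So Q(zeta_627) is a degree-360 Galois extension with Galois group (Z/627Z)^*. By CRT, (Z/627Z)^* ≅ (Z/3Z)^* × (Z/11Z)^* × (Z/19Z)^*. Each prime-power unit group is (Z/3Z)^* ≅ Z/2Z; (Z/11Z)^* ≅ Z/10Z; (Z/19Z)^* ≅ Z/18Z. Hence Gal(Q(zeta_627)/Q) ≅ Z/2Z × Z/10Z × Z/18Z.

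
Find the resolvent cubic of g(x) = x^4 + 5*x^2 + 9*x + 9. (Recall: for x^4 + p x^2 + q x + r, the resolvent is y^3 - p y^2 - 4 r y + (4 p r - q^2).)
h(y) = y^3 - 5*y^2 - 36*y + 99

Identify coefficients: p = 5, q = 9, r = 9.
Plug into h(y) = y^3 - p y^2 - 4 r y + (4 p r - q^2):
  h(y) = y^3 - (5) y^2 - 4*(9) y + (4*(5)*(9) - (9)^2)
       = y^3 + (-5) y^2 + (-36) y + (99).
Simplifying: h(y) = y^3 - 5*y^2 - 36*y + 99.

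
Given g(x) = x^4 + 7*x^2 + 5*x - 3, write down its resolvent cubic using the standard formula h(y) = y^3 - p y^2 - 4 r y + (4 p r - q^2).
h(y) = y^3 - 7*y^2 + 12*y - 109

Identify coefficients: p = 7, q = 5, r = -3.
Plug into h(y) = y^3 - p y^2 - 4 r y + (4 p r - q^2):
  h(y) = y^3 - (7) y^2 - 4*(-3) y + (4*(7)*(-3) - (5)^2)
       = y^3 + (-7) y^2 + (12) y + (-109).
Simplifying: h(y) = y^3 - 7*y^2 + 12*y - 109.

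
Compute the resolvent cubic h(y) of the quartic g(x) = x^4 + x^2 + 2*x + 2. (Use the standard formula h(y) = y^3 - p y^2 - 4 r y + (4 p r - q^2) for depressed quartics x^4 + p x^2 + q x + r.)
h(y) = y^3 - y^2 - 8*y + 4

Identify coefficients: p = 1, q = 2, r = 2.
Plug into h(y) = y^3 - p y^2 - 4 r y + (4 p r - q^2):
  h(y) = y^3 - (1) y^2 - 4*(2) y + (4*(1)*(2) - (2)^2)
       = y^3 + (-1) y^2 + (-8) y + (4).
Simplifying: h(y) = y^3 - y^2 - 8*y + 4.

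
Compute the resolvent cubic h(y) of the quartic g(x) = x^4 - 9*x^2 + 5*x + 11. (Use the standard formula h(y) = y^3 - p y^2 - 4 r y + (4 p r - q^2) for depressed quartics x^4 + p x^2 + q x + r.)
h(y) = y^3 + 9*y^2 - 44*y - 421

Identify coefficients: p = -9, q = 5, r = 11.
Plug into h(y) = y^3 - p y^2 - 4 r y + (4 p r - q^2):
  h(y) = y^3 - (-9) y^2 - 4*(11) y + (4*(-9)*(11) - (5)^2)
       = y^3 + (9) y^2 + (-44) y + (-421).
Simplifying: h(y) = y^3 + 9*y^2 - 44*y - 421.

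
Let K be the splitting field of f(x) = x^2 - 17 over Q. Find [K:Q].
[K:Q] = 2

The polynomial x^2 - 17 is irreducible over Q since 17 is not a perfect square. Its splitting field is Q(sqrt(17)), which has degree 2 over Q.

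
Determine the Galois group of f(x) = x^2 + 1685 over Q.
Gal(K/Q) = Z/2Z (cyclic of order 2)

x^2 + 1685 is irreducible over Q since -1685 is not a rational square. The splitting field Q(sqrt(-1685)) has degree 2 over Q, and its unique nontrivial automorphism is sqrt(-1685) ↦ -sqrt(-1685). Hence Gal(Q(sqrt(-1685))/Q) = Z/2Z.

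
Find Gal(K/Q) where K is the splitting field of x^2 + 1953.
Gal(K/Q) = Z/2Z (cyclic of order 2)

x^2 + 1953 is irreducible over Q since -1953 is not a rational square. The splitting field Q(sqrt(-1953)) has degree 2 over Q, and its unique nontrivial automorphism is sqrt(-1953) ↦ -sqrt(-1953). Hence Gal(Q(sqrt(-1953))/Q) = Z/2Z.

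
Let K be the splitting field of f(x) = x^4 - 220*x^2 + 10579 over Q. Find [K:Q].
[K:Q] = 4

f factors as (x^2 - 71)(x^2 - 149); the splitting field is K = Q(sqrt(71), sqrt(149)). Since 71, 149, and 10579 are all non-squares in Q, the three subfields Q(sqrt(71)), Q(sqrt(149)), Q(sqrt(10579)) are distinct degree-2 extensions, so [K:Q] = 4 (Klein four Galois group).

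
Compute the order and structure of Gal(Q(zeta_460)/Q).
|Gal(Q(zeta_460)/Q)| = phi(460) = 176; group ≅ (Z/460Z)^* ≅ Z/2Z × Z/4Z × Z/22Z

The n-th cyclotomic polynomial Φ_460(x) is the minimal polynomial of zeta_460 over Q and has degree phi(460) = 176. So Q(zeta_460) is a degree-176 Galois extension with Galois group (Z/460Z)^*. By CRT, (Z/460Z)^* ≅ (Z/4Z)^* × (Z/5Z)^* × (Z/23Z)^*. Each prime-power unit group is (Z/4Z)^* ≅ Z/2Z; (Z/5Z)^* ≅ Z/4Z; (Z/23Z)^* ≅ Z/22Z. Hence Gal(Q(zeta_460)/Q) ≅ Z/2Z × Z/4Z × Z/22Z.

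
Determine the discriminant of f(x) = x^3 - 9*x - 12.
Δ = -972

For a depressed cubic x^3 + p x + q the discriminant is Δ = -4 p^3 - 27 q^2 = -4*(-9)^3 - 27*(-12)^2 = 2916 - 3888 = -972.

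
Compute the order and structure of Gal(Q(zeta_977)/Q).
|Gal(Q(zeta_977)/Q)| = phi(977) = 976; group ≅ (Z/977Z)^* ≅ Z/976Z

The n-th cyclotomic polynomial Φ_977(x) is the minimal polynomial of zeta_977 over Q and has degree phi(977) = 976. So Q(zeta_977) is a degree-976 Galois extension with Galois group (Z/977Z)^*. (Z/977Z)^* is cyclic since 977 is an odd prime power (or 4). Hence Gal(Q(zeta_977)/Q) ≅ Z/976Z.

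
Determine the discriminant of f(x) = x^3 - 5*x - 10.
Δ = -2200

For a depressed cubic x^3 + p x + q the discriminant is Δ = -4 p^3 - 27 q^2 = -4*(-5)^3 - 27*(-10)^2 = 500 - 2700 = -2200.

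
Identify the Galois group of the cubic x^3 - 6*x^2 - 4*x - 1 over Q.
Gal(K/Q) = S_3 (symmetric group of order 6)

Compute the discriminant of x^3 + (-6)*x^2 + (-4)*x + (-1): Δ = -491. Since Δ is not a rational square, the Galois group is not contained in A_3; it must be the full S_3 (irreducibility of the cubic rules out anything smaller).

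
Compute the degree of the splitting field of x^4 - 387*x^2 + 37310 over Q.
[K:Q] = 4

f factors as (x^2 - 205)(x^2 - 182); the splitting field is K = Q(sqrt(205), sqrt(182)). Since 205, 182, and 37310 are all non-squares in Q, the three subfields Q(sqrt(205)), Q(sqrt(182)), Q(sqrt(37310)) are distinct degree-2 extensions, so [K:Q] = 4 (Klein four Galois group).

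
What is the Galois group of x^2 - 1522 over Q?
Gal(K/Q) = Z/2Z (cyclic of order 2)

x^2 - 1522 is irreducible over Q since 1522 is not a rational square. The splitting field Q(sqrt(1522)) has degree 2 over Q, and its unique nontrivial automorphism is sqrt(1522) ↦ -sqrt(1522). Hence Gal(Q(sqrt(1522))/Q) = Z/2Z.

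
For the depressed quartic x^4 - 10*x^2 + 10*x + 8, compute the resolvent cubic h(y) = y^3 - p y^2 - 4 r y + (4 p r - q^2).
h(y) = y^3 + 10*y^2 - 32*y - 420

Identify coefficients: p = -10, q = 10, r = 8.
Plug into h(y) = y^3 - p y^2 - 4 r y + (4 p r - q^2):
  h(y) = y^3 - (-10) y^2 - 4*(8) y + (4*(-10)*(8) - (10)^2)
       = y^3 + (10) y^2 + (-32) y + (-420).
Simplifying: h(y) = y^3 + 10*y^2 - 32*y - 420.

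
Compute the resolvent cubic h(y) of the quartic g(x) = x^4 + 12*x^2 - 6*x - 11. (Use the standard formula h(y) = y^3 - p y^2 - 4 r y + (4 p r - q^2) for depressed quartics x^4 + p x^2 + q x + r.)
h(y) = y^3 - 12*y^2 + 44*y - 564

Identify coefficients: p = 12, q = -6, r = -11.
Plug into h(y) = y^3 - p y^2 - 4 r y + (4 p r - q^2):
  h(y) = y^3 - (12) y^2 - 4*(-11) y + (4*(12)*(-11) - (-6)^2)
       = y^3 + (-12) y^2 + (44) y + (-564).
Simplifying: h(y) = y^3 - 12*y^2 + 44*y - 564.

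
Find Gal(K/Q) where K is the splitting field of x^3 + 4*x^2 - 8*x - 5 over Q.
Gal(K/Q) = S_3 (symmetric group of order 6)

Compute the discriminant of x^3 + (4)*x^2 + (-8)*x + (-5): Δ = 6557. Since Δ is not a rational square, the Galois group is not contained in A_3; it must be the full S_3 (irreducibility of the cubic rules out anything smaller).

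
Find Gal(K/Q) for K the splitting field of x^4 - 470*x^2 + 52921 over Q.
Gal(K/Q) = V_4 (Klein four-group, Z/2Z × Z/2Z)

f factors as (x^2 - 187)(x^2 - 283), so the splitting field is K = Q(sqrt(187), sqrt(283)). The elements 187, 283, 52921 are all non-squares in Q, so sqrt(187) and sqrt(283) generate independent quadratic extensions. Thus [K:Q] = 4 and Gal(K/Q) is generated by the two order-2 automorphisms sqrt(187) ↦ -sqrt(187) and sqrt(283) ↦ -sqrt(283), giving V_4.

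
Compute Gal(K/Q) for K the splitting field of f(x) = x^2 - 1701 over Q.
Gal(K/Q) = Z/2Z (cyclic of order 2)

x^2 - 1701 is irreducible over Q since 1701 is not a rational square. The splitting field Q(sqrt(1701)) has degree 2 over Q, and its unique nontrivial automorphism is sqrt(1701) ↦ -sqrt(1701). Hence Gal(Q(sqrt(1701))/Q) = Z/2Z.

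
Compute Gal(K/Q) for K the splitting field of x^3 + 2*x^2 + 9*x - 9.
Gal(K/Q) = S_3 (symmetric group of order 6)

Compute the discriminant of x^3 + (2)*x^2 + (9)*x + (-9): Δ = -7407. Since Δ is not a rational square, the Galois group is not contained in A_3; it must be the full S_3 (irreducibility of the cubic rules out anything smaller).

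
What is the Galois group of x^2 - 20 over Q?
Gal(K/Q) = Z/2Z (cyclic of order 2)

x^2 - 20 is irreducible over Q since 20 is not a rational square. The splitting field Q(sqrt(20)) has degree 2 over Q, and its unique nontrivial automorphism is sqrt(20) ↦ -sqrt(20). Hence Gal(Q(sqrt(20))/Q) = Z/2Z.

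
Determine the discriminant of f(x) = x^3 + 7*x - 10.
Δ = -4072

For a depressed cubic x^3 + p x + q the discriminant is Δ = -4 p^3 - 27 q^2 = -4*(7)^3 - 27*(-10)^2 = -1372 - 2700 = -4072.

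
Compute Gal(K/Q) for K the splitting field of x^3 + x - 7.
Gal(K/Q) = S_3 (symmetric group of order 6)

Compute the discriminant of x^3 + (0)*x^2 + (1)*x + (-7): Δ = -1327. Since Δ is not a rational square, the Galois group is not contained in A_3; it must be the full S_3 (irreducibility of the cubic rules out anything smaller).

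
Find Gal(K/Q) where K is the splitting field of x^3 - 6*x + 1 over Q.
Gal(K/Q) = S_3 (symmetric group of order 6)

Compute the discriminant of x^3 + (0)*x^2 + (-6)*x + (1): Δ = 837. Since Δ is not a rational square, the Galois group is not contained in A_3; it must be the full S_3 (irreducibility of the cubic rules out anything smaller).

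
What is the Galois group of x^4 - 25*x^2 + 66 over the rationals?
Gal(K/Q) = V_4 (Klein four-group, Z/2Z × Z/2Z)

f factors as (x^2 - 22)(x^2 - 3), so the splitting field is K = Q(sqrt(22), sqrt(3)). The elements 22, 3, 66 are all non-squares in Q, so sqrt(22) and sqrt(3) generate independent quadratic extensions. Thus [K:Q] = 4 and Gal(K/Q) is generated by the two order-2 automorphisms sqrt(22) ↦ -sqrt(22) and sqrt(3) ↦ -sqrt(3), giving V_4.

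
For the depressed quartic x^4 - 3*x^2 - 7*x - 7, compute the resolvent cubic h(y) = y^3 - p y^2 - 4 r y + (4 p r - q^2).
h(y) = y^3 + 3*y^2 + 28*y + 35

Identify coefficients: p = -3, q = -7, r = -7.
Plug into h(y) = y^3 - p y^2 - 4 r y + (4 p r - q^2):
  h(y) = y^3 - (-3) y^2 - 4*(-7) y + (4*(-3)*(-7) - (-7)^2)
       = y^3 + (3) y^2 + (28) y + (35).
Simplifying: h(y) = y^3 + 3*y^2 + 28*y + 35.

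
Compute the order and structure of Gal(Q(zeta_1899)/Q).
|Gal(Q(zeta_1899)/Q)| = phi(1899) = 1260; group ≅ (Z/1899Z)^* ≅ Z/6Z × Z/210Z

The n-th cyclotomic polynomial Φ_1899(x) is the minimal polynomial of zeta_1899 over Q and has degree phi(1899) = 1260. So Q(zeta_1899) is a degree-1260 Galois extension with Galois group (Z/1899Z)^*. By CRT, (Z/1899Z)^* ≅ (Z/9Z)^* × (Z/211Z)^*. Each prime-power unit group is (Z/9Z)^* ≅ Z/6Z; (Z/211Z)^* ≅ Z/210Z. Hence Gal(Q(zeta_1899)/Q) ≅ Z/6Z × Z/210Z.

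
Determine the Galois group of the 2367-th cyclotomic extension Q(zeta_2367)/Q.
|Gal(Q(zeta_2367)/Q)| = phi(2367) = 1572; group ≅ (Z/2367Z)^* ≅ Z/6Z × Z/262Z

The n-th cyclotomic polynomial Φ_2367(x) is the minimal polynomial of zeta_2367 over Q and has degree phi(2367) = 1572. So Q(zeta_2367) is a degree-1572 Galois extension with Galois group (Z/2367Z)^*. By CRT, (Z/2367Z)^* ≅ (Z/9Z)^* × (Z/263Z)^*. Each prime-power unit group is (Z/9Z)^* ≅ Z/6Z; (Z/263Z)^* ≅ Z/262Z. Hence Gal(Q(zeta_2367)/Q) ≅ Z/6Z × Z/262Z.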